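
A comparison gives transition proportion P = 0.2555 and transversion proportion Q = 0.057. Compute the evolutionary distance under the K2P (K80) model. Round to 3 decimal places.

0.450

Under the Kimura two-parameter model, d = −½ ln(1 − 2P − Q) − ¼ ln(1 − 2Q).
1 − 2P − Q = 0.432, giving −½ ln(0.432) = 0.419665.
1 − 2Q = 0.886, giving −¼ ln(0.886) = 0.030260.
d = 0.419665 + 0.030260 = 0.449925.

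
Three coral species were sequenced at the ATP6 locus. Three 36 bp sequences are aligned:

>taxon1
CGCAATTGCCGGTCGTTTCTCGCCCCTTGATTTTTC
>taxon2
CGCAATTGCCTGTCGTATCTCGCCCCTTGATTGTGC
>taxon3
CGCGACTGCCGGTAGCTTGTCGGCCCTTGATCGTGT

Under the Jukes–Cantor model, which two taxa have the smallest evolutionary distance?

taxon1–taxon2: 4/36 differ, p = 0.111, d = 0.120.
taxon1–taxon3: 10/36 differ, p = 0.278, d = 0.347.
taxon2–taxon3: 10/36 differ, p = 0.278, d = 0.347.
The smallest distance is between taxon1 and taxon2.

taxon1 and taxon2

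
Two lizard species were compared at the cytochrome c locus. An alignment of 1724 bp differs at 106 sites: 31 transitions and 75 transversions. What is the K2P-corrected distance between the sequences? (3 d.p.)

0.064

P = 31/1724 ≈ 0.017981 and Q = 75/1724 ≈ 0.043503.
Under the Kimura two-parameter model, d = −½ ln(1 − 2P − Q) − ¼ ln(1 − 2Q).
1 − 2P − Q = 0.920535, giving −½ ln(0.920535) = 0.041400.
1 − 2Q = 0.912994, giving −¼ ln(0.912994) = 0.022756.
d = 0.041400 + 0.022756 = 0.064156.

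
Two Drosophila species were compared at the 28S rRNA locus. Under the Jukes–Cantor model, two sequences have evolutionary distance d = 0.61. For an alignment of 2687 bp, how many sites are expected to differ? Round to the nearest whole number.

1122

Invert JC69: p = (3/4)(1 − e^(−4d/3)) = 0.75 × (1 − e^(-0.813333)) = 0.75 × (1 − 0.443378) = 0.417467.
Expected differing sites = pL ≈ 0.417467 × 2687 = 1121.733829 ≈ 1122.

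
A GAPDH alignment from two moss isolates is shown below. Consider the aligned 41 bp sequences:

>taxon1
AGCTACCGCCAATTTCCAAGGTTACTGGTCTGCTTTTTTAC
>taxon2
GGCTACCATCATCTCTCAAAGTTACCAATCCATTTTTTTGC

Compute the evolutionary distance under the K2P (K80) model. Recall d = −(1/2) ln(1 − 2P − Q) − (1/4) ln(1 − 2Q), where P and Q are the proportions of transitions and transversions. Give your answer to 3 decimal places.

Of 41 sites, 14 differences are transitions and 1 are transversions, so P = 14/41 ≈ 0.341463 and Q = 1/41 ≈ 0.02439.
Under the Kimura two-parameter model, d = −½ ln(1 − 2P − Q) − ¼ ln(1 − 2Q).
1 − 2P − Q = 0.292684, giving −½ ln(0.292684) = 0.614331.
1 − 2Q = 0.95122, giving −¼ ln(0.95122) = 0.012502.
d = 0.614331 + 0.012502 = 0.626833.

0.627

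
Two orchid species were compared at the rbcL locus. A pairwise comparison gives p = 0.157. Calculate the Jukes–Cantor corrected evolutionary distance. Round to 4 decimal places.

d = −(3/4) ln(1 − 4p/3) = −0.75 ln(1 − 0.209333) = −0.75 ln(0.790667)
  = −0.75 × (-0.234878) = 0.176159 substitutions/site.

0.1762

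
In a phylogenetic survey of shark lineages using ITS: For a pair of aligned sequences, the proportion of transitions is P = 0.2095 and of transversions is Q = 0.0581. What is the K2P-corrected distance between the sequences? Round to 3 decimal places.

0.355

Under the Kimura two-parameter model, d = −½ ln(1 − 2P − Q) − ¼ ln(1 − 2Q).
1 − 2P − Q = 0.5229, giving −½ ln(0.5229) = 0.324183.
1 − 2Q = 0.8838, giving −¼ ln(0.8838) = 0.030881.
d = 0.324183 + 0.030881 = 0.355064.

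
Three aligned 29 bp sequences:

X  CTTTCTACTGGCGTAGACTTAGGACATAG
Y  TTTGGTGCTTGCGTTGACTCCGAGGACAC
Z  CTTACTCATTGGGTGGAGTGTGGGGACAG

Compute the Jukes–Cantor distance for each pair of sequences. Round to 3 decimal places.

X–Y: 13/29 sites differ → p ≈ 0.448276, d = −0.75 ln(1 − 0.597701) = 0.682920 ≈ 0.683.
X–Z: 12/29 sites differ → p ≈ 0.413793, d = −0.75 ln(1 − 0.551724) = 0.601760 ≈ 0.602.
Y–Z: 12/29 sites differ → p ≈ 0.413793, d = −0.75 ln(1 − 0.551724) = 0.601760 ≈ 0.602.

d(X,Y) = 0.683, d(X,Z) = 0.602, d(Y,Z) = 0.602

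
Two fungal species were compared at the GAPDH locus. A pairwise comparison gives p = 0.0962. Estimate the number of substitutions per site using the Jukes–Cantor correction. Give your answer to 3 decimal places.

0.103

d = −(3/4) ln(1 − 4p/3) = −0.75 ln(1 − 0.128267) = −0.75 ln(0.871733)
  = −0.75 × (-0.137272) = 0.102954 substitutions/site.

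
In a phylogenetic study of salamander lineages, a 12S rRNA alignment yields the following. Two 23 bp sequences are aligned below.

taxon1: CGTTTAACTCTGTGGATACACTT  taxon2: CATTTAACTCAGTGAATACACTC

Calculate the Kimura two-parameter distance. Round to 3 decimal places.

Of 23 sites, 3 differences are transitions and 1 are transversions, so P = 3/23 ≈ 0.130435 and Q = 1/23 ≈ 0.043478.
Under the Kimura two-parameter model, d = −½ ln(1 − 2P − Q) − ¼ ln(1 − 2Q).
1 − 2P − Q = 0.695652, giving −½ ln(0.695652) = 0.181453.
1 − 2Q = 0.913044, giving −¼ ln(0.913044) = 0.022743.
d = 0.181453 + 0.022743 = 0.204196.

0.204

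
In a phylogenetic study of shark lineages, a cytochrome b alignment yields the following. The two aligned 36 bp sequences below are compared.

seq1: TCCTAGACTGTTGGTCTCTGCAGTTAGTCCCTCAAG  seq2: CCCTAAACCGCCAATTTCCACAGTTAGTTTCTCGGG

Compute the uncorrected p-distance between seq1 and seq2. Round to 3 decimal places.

0.389

The sequences differ at 14 of 36 positions.
p = 14/36 = 0.388888… ≈ 0.389 (to 3 d.p.).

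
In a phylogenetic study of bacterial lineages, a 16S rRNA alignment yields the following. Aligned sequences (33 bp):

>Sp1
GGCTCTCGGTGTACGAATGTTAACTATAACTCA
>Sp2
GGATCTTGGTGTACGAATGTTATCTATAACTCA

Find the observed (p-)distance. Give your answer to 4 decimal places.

The sequences differ at 3 of 33 positions (sites 3, 7, 23).
p = 3/33 = 0.090909… ≈ 0.0909 (to 4 d.p.).

0.0909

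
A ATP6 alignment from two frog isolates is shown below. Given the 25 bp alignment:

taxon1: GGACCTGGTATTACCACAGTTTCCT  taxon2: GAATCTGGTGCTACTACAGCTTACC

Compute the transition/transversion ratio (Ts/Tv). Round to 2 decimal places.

Transitions are A↔G and C↔T; transversions are all other mismatches.
Transitions: 7. Transversions: 1.
R = 7/1 = 7.00.

7.00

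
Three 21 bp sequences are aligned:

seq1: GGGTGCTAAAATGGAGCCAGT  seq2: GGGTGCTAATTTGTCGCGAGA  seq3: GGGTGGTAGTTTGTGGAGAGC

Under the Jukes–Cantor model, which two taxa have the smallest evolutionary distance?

seq2 and seq3

seq1–seq2: 6/21 differ, p = 0.286, d = 0.360.
seq1–seq3: 9/21 differ, p = 0.429, d = 0.635.
seq2–seq3: 5/21 differ, p = 0.238, d = 0.286.
The smallest distance is between seq2 and seq3.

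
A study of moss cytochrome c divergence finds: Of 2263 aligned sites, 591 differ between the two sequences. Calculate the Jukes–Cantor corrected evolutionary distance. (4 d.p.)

p = 591/2263 ≈ 0.261158.
d = −(3/4) ln(1 − 4p/3) = −0.75 ln(1 − 0.348211) = −0.75 ln(0.651789)
  = −0.75 × (-0.428034) = 0.321026 substitutions/site.

0.3210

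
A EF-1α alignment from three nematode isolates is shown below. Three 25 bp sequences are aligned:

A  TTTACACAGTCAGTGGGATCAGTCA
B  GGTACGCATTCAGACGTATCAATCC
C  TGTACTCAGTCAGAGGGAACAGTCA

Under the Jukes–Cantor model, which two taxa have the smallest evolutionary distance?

A and C

A–B: 9/25 differ, p = 0.360, d = 0.490.
A–C: 4/25 differ, p = 0.160, d = 0.180.
B–C: 8/25 differ, p = 0.320, d = 0.417.
The smallest distance is between A and C.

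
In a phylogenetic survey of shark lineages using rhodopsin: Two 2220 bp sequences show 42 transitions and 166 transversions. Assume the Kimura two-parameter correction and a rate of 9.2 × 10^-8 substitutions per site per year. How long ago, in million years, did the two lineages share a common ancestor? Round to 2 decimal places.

P = 42/2220 ≈ 0.018919 and Q = 166/2220 ≈ 0.074775.
Under the Kimura two-parameter model, d = −½ ln(1 − 2P − Q) − ¼ ln(1 − 2Q).
1 − 2P − Q = 0.887387, giving −½ ln(0.887387) = 0.059737.
1 − 2Q = 0.85045, giving −¼ ln(0.85045) = 0.040497.
d = 0.059737 + 0.040497 = 0.100234.
Under a molecular clock d = 2μt, so t = d/(2μ) = 0.100234 / (2 × 9.2 × 10^-8) = 0.54 million years.

0.54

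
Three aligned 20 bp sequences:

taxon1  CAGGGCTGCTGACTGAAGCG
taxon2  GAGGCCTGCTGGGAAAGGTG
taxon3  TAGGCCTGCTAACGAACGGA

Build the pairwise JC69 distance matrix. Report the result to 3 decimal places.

d(taxon1,taxon2) = 0.572, d(taxon1,taxon3) = 0.572, d(taxon2,taxon3) = 0.572

taxon1–taxon2: 8/20 sites differ → p = 0.4, d = −0.75 ln(1 − 0.533333) = 0.571605 ≈ 0.572.
taxon1–taxon3: 8/20 sites differ → p = 0.4, d = −0.75 ln(1 − 0.533333) = 0.571605 ≈ 0.572.
taxon2–taxon3: 8/20 sites differ → p = 0.4, d = −0.75 ln(1 − 0.533333) = 0.571605 ≈ 0.572.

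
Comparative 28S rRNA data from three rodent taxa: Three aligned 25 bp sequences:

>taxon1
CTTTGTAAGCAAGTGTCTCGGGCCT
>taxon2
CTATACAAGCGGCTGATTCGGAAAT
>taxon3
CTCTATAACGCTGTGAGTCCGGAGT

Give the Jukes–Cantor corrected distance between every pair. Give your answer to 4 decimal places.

d(taxon1,taxon2) = 0.6626, d(taxon1,taxon3) = 0.6626, d(taxon2,taxon3) = 0.6626

taxon1–taxon2: 11/25 sites differ → p = 0.44, d = −0.75 ln(1 − 0.586667) = 0.662626 ≈ 0.6626.
taxon1–taxon3: 11/25 sites differ → p = 0.44, d = −0.75 ln(1 − 0.586667) = 0.662626 ≈ 0.6626.
taxon2–taxon3: 11/25 sites differ → p = 0.44, d = −0.75 ln(1 − 0.586667) = 0.662626 ≈ 0.6626.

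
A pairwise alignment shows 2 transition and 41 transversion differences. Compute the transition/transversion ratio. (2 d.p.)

R = 2/41 = 0.048780… ≈ 0.05 (to 2 d.p.).

0.05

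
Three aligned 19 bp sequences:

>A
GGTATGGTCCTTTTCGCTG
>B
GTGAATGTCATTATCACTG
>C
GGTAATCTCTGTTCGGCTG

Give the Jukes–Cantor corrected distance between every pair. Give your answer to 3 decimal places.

d(A,B) = 0.507, d(A,C) = 0.507, d(B,C) = 0.749

A–B: 7/19 sites differ → p ≈ 0.368421, d = −0.75 ln(1 − 0.491228) = 0.506816 ≈ 0.507.
A–C: 7/19 sites differ → p ≈ 0.368421, d = −0.75 ln(1 − 0.491228) = 0.506816 ≈ 0.507.
B–C: 9/19 sites differ → p ≈ 0.473684, d = −0.75 ln(1 − 0.631579) = 0.748897 ≈ 0.749.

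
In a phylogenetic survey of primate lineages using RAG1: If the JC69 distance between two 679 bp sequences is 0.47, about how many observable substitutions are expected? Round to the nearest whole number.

Invert JC69: p = (3/4)(1 − e^(−4d/3)) = 0.75 × (1 − e^(-0.626667)) = 0.75 × (1 − 0.534370) = 0.349223.
Expected differing sites = pL ≈ 0.349223 × 679 = 237.122417 ≈ 237.

237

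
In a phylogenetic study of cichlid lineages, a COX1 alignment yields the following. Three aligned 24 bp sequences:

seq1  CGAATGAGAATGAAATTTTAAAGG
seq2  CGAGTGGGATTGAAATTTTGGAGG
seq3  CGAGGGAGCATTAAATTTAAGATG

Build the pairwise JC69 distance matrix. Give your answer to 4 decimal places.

seq1–seq2: 5/24 sites differ → p ≈ 0.208333, d = −0.75 ln(1 − 0.277777) = 0.244066 ≈ 0.2441.
seq1–seq3: 7/24 sites differ → p ≈ 0.291667, d = −0.75 ln(1 − 0.388889) = 0.369358 ≈ 0.3694.
seq2–seq3: 8/24 sites differ → p ≈ 0.333333, d = −0.75 ln(1 − 0.444444) = 0.440839 ≈ 0.4408.

d(seq1,seq2) = 0.2441, d(seq1,seq3) = 0.3694, d(seq2,seq3) = 0.4408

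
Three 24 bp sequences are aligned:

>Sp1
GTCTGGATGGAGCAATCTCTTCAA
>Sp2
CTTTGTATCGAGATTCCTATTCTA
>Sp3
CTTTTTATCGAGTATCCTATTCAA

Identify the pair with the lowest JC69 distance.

Sp2 and Sp3

Sp1–Sp2: 10/24 differ, p = 0.417, d = 0.608.
Sp1–Sp3: 9/24 differ, p = 0.375, d = 0.520.
Sp2–Sp3: 4/24 differ, p = 0.167, d = 0.188.
The smallest distance is between Sp2 and Sp3.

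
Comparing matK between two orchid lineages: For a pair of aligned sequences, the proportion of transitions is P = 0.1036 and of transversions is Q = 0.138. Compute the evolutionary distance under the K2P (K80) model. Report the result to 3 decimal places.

Under the Kimura two-parameter model, d = −½ ln(1 − 2P − Q) − ¼ ln(1 − 2Q).
1 − 2P − Q = 0.6548, giving −½ ln(0.6548) = 0.211713.
1 − 2Q = 0.724, giving −¼ ln(0.724) = 0.080741.
d = 0.211713 + 0.080741 = 0.292454.

0.292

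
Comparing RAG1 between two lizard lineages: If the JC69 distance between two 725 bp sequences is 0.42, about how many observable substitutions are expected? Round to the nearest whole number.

233

Invert JC69: p = (3/4)(1 − e^(−4d/3)) = 0.75 × (1 − e^(-0.56)) = 0.75 × (1 − 0.571209) = 0.321593.
Expected differing sites = pL ≈ 0.321593 × 725 = 233.154925 ≈ 233.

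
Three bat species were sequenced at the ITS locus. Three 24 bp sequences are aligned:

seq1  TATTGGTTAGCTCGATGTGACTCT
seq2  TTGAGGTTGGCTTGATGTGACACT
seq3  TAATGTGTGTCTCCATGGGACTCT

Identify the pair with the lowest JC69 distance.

seq1 and seq2

seq1–seq2: 6/24 differ, p = 0.250, d = 0.304.
seq1–seq3: 7/24 differ, p = 0.292, d = 0.369.
seq2–seq3: 10/24 differ, p = 0.417, d = 0.608.
The smallest distance is between seq1 and seq2.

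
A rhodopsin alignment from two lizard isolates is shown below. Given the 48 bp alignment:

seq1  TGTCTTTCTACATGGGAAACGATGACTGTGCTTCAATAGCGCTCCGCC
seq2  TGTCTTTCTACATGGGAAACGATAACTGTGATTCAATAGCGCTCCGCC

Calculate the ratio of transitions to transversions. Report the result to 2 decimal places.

Transitions are A↔G and C↔T; transversions are all other mismatches.
Transitions: 1. Transversions: 1.
R = 1/1 = 1.00.

1.00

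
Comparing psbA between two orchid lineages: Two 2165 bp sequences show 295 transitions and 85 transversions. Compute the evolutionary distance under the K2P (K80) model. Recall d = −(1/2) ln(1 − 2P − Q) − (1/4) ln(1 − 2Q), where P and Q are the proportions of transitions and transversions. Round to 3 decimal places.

0.207

P = 295/2165 ≈ 0.136259 and Q = 85/2165 ≈ 0.039261.
Under the Kimura two-parameter model, d = −½ ln(1 − 2P − Q) − ¼ ln(1 − 2Q).
1 − 2P − Q = 0.688221, giving −½ ln(0.688221) = 0.186823.
1 − 2Q = 0.921478, giving −¼ ln(0.921478) = 0.020444.
d = 0.186823 + 0.020444 = 0.207267.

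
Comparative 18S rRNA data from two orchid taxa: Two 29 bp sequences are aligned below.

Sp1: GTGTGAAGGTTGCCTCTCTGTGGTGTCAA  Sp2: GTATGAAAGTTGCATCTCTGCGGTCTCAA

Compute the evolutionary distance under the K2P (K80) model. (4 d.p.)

0.1985

Of 29 sites, 3 differences are transitions and 2 are transversions, so P = 3/29 ≈ 0.103448 and Q = 2/29 ≈ 0.068966.
Under the Kimura two-parameter model, d = −½ ln(1 − 2P − Q) − ¼ ln(1 − 2Q).
1 − 2P − Q = 0.724138, giving −½ ln(0.724138) = 0.161387.
1 − 2Q = 0.862068, giving −¼ ln(0.862068) = 0.037105.
d = 0.161387 + 0.037105 = 0.198492.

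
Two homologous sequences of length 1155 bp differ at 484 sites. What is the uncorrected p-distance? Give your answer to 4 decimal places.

0.4190

p = 484/1155 = 0.419047… ≈ 0.4190 (to 4 d.p.).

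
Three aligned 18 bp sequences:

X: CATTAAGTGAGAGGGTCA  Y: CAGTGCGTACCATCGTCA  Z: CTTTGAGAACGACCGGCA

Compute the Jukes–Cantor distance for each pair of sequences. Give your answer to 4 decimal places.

X–Y: 8/18 sites differ → p ≈ 0.444444, d = −0.75 ln(1 − 0.592592) = 0.673455 ≈ 0.6735.
X–Z: 8/18 sites differ → p ≈ 0.444444, d = −0.75 ln(1 − 0.592592) = 0.673455 ≈ 0.6735.
Y–Z: 7/18 sites differ → p ≈ 0.388889, d = −0.75 ln(1 − 0.518519) = 0.548166 ≈ 0.5482.

d(X,Y) = 0.6735, d(X,Z) = 0.6735, d(Y,Z) = 0.5482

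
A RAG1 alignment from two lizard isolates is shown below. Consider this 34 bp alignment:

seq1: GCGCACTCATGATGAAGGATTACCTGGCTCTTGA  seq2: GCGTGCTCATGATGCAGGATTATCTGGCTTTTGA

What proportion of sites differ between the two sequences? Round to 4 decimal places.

The sequences differ at 5 of 34 positions (sites 4, 5, 15, 23, 30).
p = 5/34 = 0.147058… ≈ 0.1471 (to 4 d.p.).

0.1471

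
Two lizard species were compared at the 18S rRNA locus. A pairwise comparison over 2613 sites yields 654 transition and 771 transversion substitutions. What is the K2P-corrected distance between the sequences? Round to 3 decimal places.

1.017

P = 654/2613 ≈ 0.250287 and Q = 771/2613 ≈ 0.295063.
Under the Kimura two-parameter model, d = −½ ln(1 − 2P − Q) − ¼ ln(1 − 2Q).
1 − 2P − Q = 0.204363, giving −½ ln(0.204363) = 0.793929.
1 − 2Q = 0.409874, giving −¼ ln(0.409874) = 0.222976.
d = 0.793929 + 0.222976 = 1.016905.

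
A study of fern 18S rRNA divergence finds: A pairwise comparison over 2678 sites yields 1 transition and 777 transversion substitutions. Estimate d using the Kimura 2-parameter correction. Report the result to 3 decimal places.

0.389

P = 1/2678 ≈ 0.000373 and Q = 777/2678 ≈ 0.290142.
Under the Kimura two-parameter model, d = −½ ln(1 − 2P − Q) − ¼ ln(1 − 2Q).
1 − 2P − Q = 0.709112, giving −½ ln(0.709112) = 0.171871.
1 − 2Q = 0.419716, giving −¼ ln(0.419716) = 0.217044.
d = 0.171871 + 0.217044 = 0.388915.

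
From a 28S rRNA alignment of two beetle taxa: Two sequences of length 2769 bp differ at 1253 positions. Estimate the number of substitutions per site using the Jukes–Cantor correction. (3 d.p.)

p = 1253/2769 ≈ 0.45251.
d = −(3/4) ln(1 − 4p/3) = −0.75 ln(1 − 0.603347) = −0.75 ln(0.396653)
  = −0.75 × (-0.924693) = 0.693520 substitutions/site.

0.694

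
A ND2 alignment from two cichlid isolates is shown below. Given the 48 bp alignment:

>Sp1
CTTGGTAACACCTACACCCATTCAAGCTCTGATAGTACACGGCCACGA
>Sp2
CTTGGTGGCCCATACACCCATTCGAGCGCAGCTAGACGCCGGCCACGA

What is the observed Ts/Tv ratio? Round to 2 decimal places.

Transitions are A↔G and C↔T; transversions are all other mismatches.
Transitions: 3. Transversions: 9.
R = 3/9 = 0.333333… ≈ 0.33 (to 2 d.p.).

0.33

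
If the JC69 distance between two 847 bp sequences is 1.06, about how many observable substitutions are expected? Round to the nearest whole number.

481

Invert JC69: p = (3/4)(1 − e^(−4d/3)) = 0.75 × (1 − e^(-1.413333)) = 0.75 × (1 − 0.243331) = 0.567502.
Expected differing sites = pL ≈ 0.567502 × 847 = 480.674194 ≈ 481.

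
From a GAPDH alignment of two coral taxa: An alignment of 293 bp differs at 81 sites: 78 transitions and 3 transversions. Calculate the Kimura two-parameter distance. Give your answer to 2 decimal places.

0.40

P = 78/293 ≈ 0.266212 and Q = 3/293 ≈ 0.010239.
Under the Kimura two-parameter model, d = −½ ln(1 − 2P − Q) − ¼ ln(1 − 2Q).
1 − 2P − Q = 0.457337, giving −½ ln(0.457337) = 0.391167.
1 − 2Q = 0.979522, giving −¼ ln(0.979522) = 0.005173.
d = 0.391167 + 0.005173 = 0.396340.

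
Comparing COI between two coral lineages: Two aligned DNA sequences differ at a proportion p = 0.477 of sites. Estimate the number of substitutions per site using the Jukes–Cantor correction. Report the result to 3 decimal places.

d = −(3/4) ln(1 − 4p/3) = −0.75 ln(1 − 0.636) = −0.75 ln(0.364)
  = −0.75 × (-1.010601) = 0.757951 substitutions/site.

0.758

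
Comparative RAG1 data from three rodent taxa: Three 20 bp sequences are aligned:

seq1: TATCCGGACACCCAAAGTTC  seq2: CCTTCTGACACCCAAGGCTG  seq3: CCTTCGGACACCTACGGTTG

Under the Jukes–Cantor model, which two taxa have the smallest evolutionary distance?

seq1–seq2: 7/20 differ, p = 0.350, d = 0.471.
seq1–seq3: 7/20 differ, p = 0.350, d = 0.471.
seq2–seq3: 4/20 differ, p = 0.200, d = 0.233.
The smallest distance is between seq2 and seq3.

seq2 and seq3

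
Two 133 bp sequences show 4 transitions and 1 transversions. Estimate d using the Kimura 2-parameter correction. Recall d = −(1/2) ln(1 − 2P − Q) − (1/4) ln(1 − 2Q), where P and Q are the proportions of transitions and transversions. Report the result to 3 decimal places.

P = 4/133 ≈ 0.030075 and Q = 1/133 ≈ 0.007519.
Under the Kimura two-parameter model, d = −½ ln(1 − 2P − Q) − ¼ ln(1 − 2Q).
1 − 2P − Q = 0.932331, giving −½ ln(0.932331) = 0.035034.
1 − 2Q = 0.984962, giving −¼ ln(0.984962) = 0.003788.
d = 0.035034 + 0.003788 = 0.038822.

0.039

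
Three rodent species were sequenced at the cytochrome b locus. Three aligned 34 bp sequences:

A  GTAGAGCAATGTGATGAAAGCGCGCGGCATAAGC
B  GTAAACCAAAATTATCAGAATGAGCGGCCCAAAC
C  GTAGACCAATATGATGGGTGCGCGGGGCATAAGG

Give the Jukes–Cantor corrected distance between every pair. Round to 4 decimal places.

A–B: 13/34 sites differ → p ≈ 0.382353, d = −0.75 ln(1 − 0.509804) = 0.534712 ≈ 0.5347.
A–C: 7/34 sites differ → p ≈ 0.205882, d = −0.75 ln(1 − 0.274509) = 0.240680 ≈ 0.2407.
B–C: 14/34 sites differ → p ≈ 0.411765, d = −0.75 ln(1 − 0.54902) = 0.597249 ≈ 0.5972.

d(A,B) = 0.5347, d(A,C) = 0.2407, d(B,C) = 0.5972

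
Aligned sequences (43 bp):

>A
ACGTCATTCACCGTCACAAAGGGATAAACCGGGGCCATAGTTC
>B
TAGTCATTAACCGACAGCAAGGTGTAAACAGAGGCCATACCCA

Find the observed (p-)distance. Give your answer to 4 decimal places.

0.3256

The sequences differ at 14 of 43 positions.
p = 14/43 = 0.325581… ≈ 0.3256 (to 4 d.p.).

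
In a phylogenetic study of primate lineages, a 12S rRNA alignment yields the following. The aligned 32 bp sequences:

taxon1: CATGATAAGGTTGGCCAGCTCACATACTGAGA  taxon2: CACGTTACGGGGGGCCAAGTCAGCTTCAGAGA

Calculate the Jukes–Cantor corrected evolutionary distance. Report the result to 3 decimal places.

0.460

The sequences differ at 11 of 32 sites, so p = 11/32 = 0.34375.
d = −(3/4) ln(1 − 4p/3) = −0.75 ln(1 − 0.458333) = −0.75 ln(0.541667)
  = −0.75 × (-0.613104) = 0.459828 substitutions/site.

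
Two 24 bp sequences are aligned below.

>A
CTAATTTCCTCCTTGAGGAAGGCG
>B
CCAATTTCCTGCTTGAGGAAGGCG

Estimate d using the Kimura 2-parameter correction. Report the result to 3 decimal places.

0.089

Of 24 sites, 1 differences are transitions and 1 are transversions, so P = 1/24 ≈ 0.041667 and Q = 1/24 ≈ 0.041667.
Under the Kimura two-parameter model, d = −½ ln(1 − 2P − Q) − ¼ ln(1 − 2Q).
1 − 2P − Q = 0.874999, giving −½ ln(0.874999) = 0.066766.
1 − 2Q = 0.916666, giving −¼ ln(0.916666) = 0.021753.
d = 0.066766 + 0.021753 = 0.088519.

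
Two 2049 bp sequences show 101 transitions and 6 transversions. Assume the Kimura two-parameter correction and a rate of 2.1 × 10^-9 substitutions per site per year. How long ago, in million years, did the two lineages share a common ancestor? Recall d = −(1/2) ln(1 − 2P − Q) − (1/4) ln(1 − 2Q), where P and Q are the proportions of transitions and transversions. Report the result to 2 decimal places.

13.09

P = 101/2049 ≈ 0.049292 and Q = 6/2049 ≈ 0.002928.
Under the Kimura two-parameter model, d = −½ ln(1 − 2P − Q) − ¼ ln(1 − 2Q).
1 − 2P − Q = 0.898488, giving −½ ln(0.898488) = 0.053521.
1 − 2Q = 0.994144, giving −¼ ln(0.994144) = 0.001468.
d = 0.053521 + 0.001468 = 0.054989.
Under a molecular clock d = 2μt, so t = d/(2μ) = 0.054989 / (2 × 2.1 × 10^-9) = 13.09 million years.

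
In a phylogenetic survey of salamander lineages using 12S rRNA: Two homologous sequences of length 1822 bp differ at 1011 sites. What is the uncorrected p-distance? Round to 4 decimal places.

0.5549

p = 1011/1822 = 0.554884… ≈ 0.5549 (to 4 d.p.).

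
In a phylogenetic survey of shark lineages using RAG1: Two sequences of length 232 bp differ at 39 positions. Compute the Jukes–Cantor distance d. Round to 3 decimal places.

p = 39/232 ≈ 0.168103.
d = −(3/4) ln(1 − 4p/3) = −0.75 ln(1 − 0.224137) = −0.75 ln(0.775863)
  = −0.75 × (-0.253779) = 0.190334 substitutions/site.

0.190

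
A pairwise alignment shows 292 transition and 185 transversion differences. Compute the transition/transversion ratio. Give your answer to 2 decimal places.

R = 292/185 = 1.578378… ≈ 1.58 (to 2 d.p.).

1.58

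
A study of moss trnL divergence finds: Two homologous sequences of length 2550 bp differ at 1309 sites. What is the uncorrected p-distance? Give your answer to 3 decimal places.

0.513

p = 1309/2550 = 0.513333… ≈ 0.513 (to 3 d.p.).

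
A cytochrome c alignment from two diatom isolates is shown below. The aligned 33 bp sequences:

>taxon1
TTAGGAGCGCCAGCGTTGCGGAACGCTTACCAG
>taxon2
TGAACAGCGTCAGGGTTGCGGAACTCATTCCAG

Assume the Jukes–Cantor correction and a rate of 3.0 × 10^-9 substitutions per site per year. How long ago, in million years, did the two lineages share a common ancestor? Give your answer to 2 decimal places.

The sequences differ at 8 of 33 sites (2, 4, 5, 10, 14, 25, 27, 29), so p = 8/33 ≈ 0.242424.
d = −(3/4) ln(1 − 4p/3) = −0.75 ln(1 − 0.323232) = −0.75 ln(0.676768)
  = −0.75 × (-0.390427) = 0.292820 substitutions/site.
Under a molecular clock d = 2μt, so t = d/(2μ) = 0.292820 / (2 × 3.0 × 10^-9) = 48.80 million years.

48.80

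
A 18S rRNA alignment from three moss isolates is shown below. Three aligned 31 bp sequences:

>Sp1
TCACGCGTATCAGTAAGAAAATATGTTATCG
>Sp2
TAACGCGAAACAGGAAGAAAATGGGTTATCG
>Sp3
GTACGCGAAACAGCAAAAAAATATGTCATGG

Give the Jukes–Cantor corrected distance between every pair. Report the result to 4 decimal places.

Sp1–Sp2: 6/31 sites differ → p ≈ 0.193548, d = −0.75 ln(1 − 0.258064) = 0.223869 ≈ 0.2239.
Sp1–Sp3: 8/31 sites differ → p ≈ 0.258065, d = −0.75 ln(1 − 0.344087) = 0.316295 ≈ 0.3163.
Sp2–Sp3: 8/31 sites differ → p ≈ 0.258065, d = −0.75 ln(1 − 0.344087) = 0.316295 ≈ 0.3163.

d(Sp1,Sp2) = 0.2239, d(Sp1,Sp3) = 0.3163, d(Sp2,Sp3) = 0.3163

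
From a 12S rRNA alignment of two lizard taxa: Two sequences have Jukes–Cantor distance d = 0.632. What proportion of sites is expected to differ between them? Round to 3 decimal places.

0.427

p = (3/4)(1 − e^(−4d/3)) = 0.75 × (1 − e^(-0.842667)) = 0.75 × (1 − 0.430561) = 0.427079.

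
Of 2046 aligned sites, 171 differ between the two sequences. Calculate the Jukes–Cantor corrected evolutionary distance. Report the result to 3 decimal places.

p = 171/2046 ≈ 0.083578.
d = −(3/4) ln(1 − 4p/3) = −0.75 ln(1 − 0.111437) = −0.75 ln(0.888563)
  = −0.75 × (-0.118150) = 0.088613 substitutions/site.

0.089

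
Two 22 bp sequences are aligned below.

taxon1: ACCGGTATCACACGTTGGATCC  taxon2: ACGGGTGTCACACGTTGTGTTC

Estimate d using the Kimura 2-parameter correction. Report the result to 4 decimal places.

0.2762

Of 22 sites, 3 differences are transitions and 2 are transversions, so P = 3/22 ≈ 0.136364 and Q = 2/22 ≈ 0.090909.
Under the Kimura two-parameter model, d = −½ ln(1 − 2P − Q) − ¼ ln(1 − 2Q).
1 − 2P − Q = 0.636363, giving −½ ln(0.636363) = 0.225993.
1 − 2Q = 0.818182, giving −¼ ln(0.818182) = 0.050168.
d = 0.225993 + 0.050168 = 0.276161.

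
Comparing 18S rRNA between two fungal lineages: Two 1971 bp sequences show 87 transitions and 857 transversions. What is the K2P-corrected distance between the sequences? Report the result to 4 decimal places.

P = 87/1971 ≈ 0.04414 and Q = 857/1971 ≈ 0.434805.
Under the Kimura two-parameter model, d = −½ ln(1 − 2P − Q) − ¼ ln(1 − 2Q).
1 − 2P − Q = 0.476915, giving −½ ln(0.476915) = 0.370209.
1 − 2Q = 0.13039, giving −¼ ln(0.13039) = 0.509306.
d = 0.370209 + 0.509306 = 0.879515.

0.8795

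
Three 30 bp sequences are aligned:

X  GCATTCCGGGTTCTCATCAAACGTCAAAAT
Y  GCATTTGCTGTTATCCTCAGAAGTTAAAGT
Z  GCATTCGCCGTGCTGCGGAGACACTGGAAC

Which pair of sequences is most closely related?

X and Y

X–Y: 10/30 differ, p = 0.333, d = 0.441.
X–Z: 15/30 differ, p = 0.500, d = 0.824.
Y–Z: 14/30 differ, p = 0.467, d = 0.730.
The smallest distance is between X and Y.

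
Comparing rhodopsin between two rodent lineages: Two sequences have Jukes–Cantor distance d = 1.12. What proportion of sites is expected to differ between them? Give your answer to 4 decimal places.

p = (3/4)(1 − e^(−4d/3)) = 0.75 × (1 − e^(-1.493333)) = 0.75 × (1 − 0.224623) = 0.581533.

0.5815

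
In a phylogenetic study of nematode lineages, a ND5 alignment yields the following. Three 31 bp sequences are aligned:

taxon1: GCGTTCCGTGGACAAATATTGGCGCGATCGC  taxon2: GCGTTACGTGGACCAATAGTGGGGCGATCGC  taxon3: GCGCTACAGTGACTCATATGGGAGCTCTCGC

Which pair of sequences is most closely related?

taxon1 and taxon2

taxon1–taxon2: 4/31 differ, p = 0.129, d = 0.142.
taxon1–taxon3: 11/31 differ, p = 0.355, d = 0.481.
taxon2–taxon3: 11/31 differ, p = 0.355, d = 0.481.
The smallest distance is between taxon1 and taxon2.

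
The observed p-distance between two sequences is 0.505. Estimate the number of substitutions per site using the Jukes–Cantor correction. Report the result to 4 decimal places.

d = −(3/4) ln(1 − 4p/3) = −0.75 ln(1 − 0.673333) = −0.75 ln(0.326667)
  = −0.75 × (-1.118814) = 0.839111 substitutions/site.

0.8391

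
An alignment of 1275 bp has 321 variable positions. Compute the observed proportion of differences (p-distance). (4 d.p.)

p = 321/1275 = 0.251764… ≈ 0.2518 (to 4 d.p.).

0.2518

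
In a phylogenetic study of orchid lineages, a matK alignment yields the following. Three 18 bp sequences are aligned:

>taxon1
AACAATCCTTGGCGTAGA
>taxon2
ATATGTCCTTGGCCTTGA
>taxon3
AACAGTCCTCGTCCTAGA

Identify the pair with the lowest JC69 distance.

taxon1–taxon2: 6/18 differ, p = 0.333, d = 0.441.
taxon1–taxon3: 4/18 differ, p = 0.222, d = 0.264.
taxon2–taxon3: 6/18 differ, p = 0.333, d = 0.441.
The smallest distance is between taxon1 and taxon3.

taxon1 and taxon3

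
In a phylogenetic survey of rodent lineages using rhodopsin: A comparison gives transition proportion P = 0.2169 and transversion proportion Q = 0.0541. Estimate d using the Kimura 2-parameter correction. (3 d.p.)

0.363

Under the Kimura two-parameter model, d = −½ ln(1 − 2P − Q) − ¼ ln(1 − 2Q).
1 − 2P − Q = 0.5121, giving −½ ln(0.5121) = 0.334618.
1 − 2Q = 0.8918, giving −¼ ln(0.8918) = 0.028628.
d = 0.334618 + 0.028628 = 0.363246.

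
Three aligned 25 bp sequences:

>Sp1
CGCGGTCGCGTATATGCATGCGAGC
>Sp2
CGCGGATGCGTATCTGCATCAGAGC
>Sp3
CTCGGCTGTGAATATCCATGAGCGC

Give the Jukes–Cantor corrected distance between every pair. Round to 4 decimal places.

d(Sp1,Sp2) = 0.2326, d(Sp1,Sp3) = 0.4172, d(Sp2,Sp3) = 0.4172

Sp1–Sp2: 5/25 sites differ → p = 0.2, d = −0.75 ln(1 − 0.266667) = 0.232617 ≈ 0.2326.
Sp1–Sp3: 8/25 sites differ → p = 0.32, d = −0.75 ln(1 − 0.426667) = 0.417216 ≈ 0.4172.
Sp2–Sp3: 8/25 sites differ → p = 0.32, d = −0.75 ln(1 − 0.426667) = 0.417216 ≈ 0.4172.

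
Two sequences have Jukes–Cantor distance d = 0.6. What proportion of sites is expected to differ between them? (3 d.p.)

p = (3/4)(1 − e^(−4d/3)) = 0.75 × (1 − e^(-0.8)) = 0.75 × (1 − 0.449329) = 0.413003.

0.413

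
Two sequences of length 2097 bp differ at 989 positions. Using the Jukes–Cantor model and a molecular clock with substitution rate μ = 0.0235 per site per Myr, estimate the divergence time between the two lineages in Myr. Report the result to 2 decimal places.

p = 989/2097 ≈ 0.471626.
d = −(3/4) ln(1 − 4p/3) = −0.75 ln(1 − 0.628835) = −0.75 ln(0.371165)
  = −0.75 × (-0.991109) = 0.743332 substitutions/site.
Under a molecular clock d = 2μt, so t = d/(2μ) = 0.743332 / (2 × 0.0235) = 15.82 Myr.

15.82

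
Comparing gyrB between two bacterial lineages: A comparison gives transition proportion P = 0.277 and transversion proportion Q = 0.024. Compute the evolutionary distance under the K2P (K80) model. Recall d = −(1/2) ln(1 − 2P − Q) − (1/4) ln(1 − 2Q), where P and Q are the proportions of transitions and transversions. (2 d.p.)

0.44

Under the Kimura two-parameter model, d = −½ ln(1 − 2P − Q) − ¼ ln(1 − 2Q).
1 − 2P − Q = 0.422, giving −½ ln(0.422) = 0.431375.
1 − 2Q = 0.952, giving −¼ ln(0.952) = 0.012298.
d = 0.431375 + 0.012298 = 0.443673.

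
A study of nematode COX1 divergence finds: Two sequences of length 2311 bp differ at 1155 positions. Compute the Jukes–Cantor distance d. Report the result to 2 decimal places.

p = 1155/2311 ≈ 0.499784.
d = −(3/4) ln(1 − 4p/3) = −0.75 ln(1 − 0.666379) = −0.75 ln(0.333621)
  = −0.75 × (-1.097750) = 0.823313 substitutions/site.

0.82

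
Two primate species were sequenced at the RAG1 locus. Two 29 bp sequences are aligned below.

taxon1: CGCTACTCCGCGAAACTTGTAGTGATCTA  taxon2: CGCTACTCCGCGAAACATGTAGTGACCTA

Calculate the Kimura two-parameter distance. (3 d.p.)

Of 29 sites, 1 differences are transitions and 1 are transversions, so P = 1/29 ≈ 0.034483 and Q = 1/29 ≈ 0.034483.
Under the Kimura two-parameter model, d = −½ ln(1 − 2P − Q) − ¼ ln(1 − 2Q).
1 − 2P − Q = 0.896551, giving −½ ln(0.896551) = 0.054600.
1 − 2Q = 0.931034, giving −¼ ln(0.931034) = 0.017865.
d = 0.054600 + 0.017865 = 0.072465.

0.072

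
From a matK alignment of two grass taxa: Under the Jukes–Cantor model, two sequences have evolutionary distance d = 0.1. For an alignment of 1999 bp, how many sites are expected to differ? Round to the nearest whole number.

Invert JC69: p = (3/4)(1 − e^(−4d/3)) = 0.75 × (1 − e^(-0.133333)) = 0.75 × (1 − 0.875174) = 0.093620.
Expected differing sites = pL ≈ 0.093620 × 1999 = 187.14638 ≈ 187.

187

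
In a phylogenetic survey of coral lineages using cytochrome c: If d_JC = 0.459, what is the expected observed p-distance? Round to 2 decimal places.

0.34

p = (3/4)(1 − e^(−4d/3)) = 0.75 × (1 − e^(-0.612)) = 0.75 × (1 − 0.542265) = 0.343301.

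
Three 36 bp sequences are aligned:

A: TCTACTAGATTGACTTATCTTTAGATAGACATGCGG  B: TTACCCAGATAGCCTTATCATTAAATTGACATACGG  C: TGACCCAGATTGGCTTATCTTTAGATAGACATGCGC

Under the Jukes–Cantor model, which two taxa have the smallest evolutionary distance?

A–B: 10/36 differ, p = 0.278, d = 0.347.
A–C: 6/36 differ, p = 0.167, d = 0.188.
B–C: 8/36 differ, p = 0.222, d = 0.264.
The smallest distance is between A and C.

A and C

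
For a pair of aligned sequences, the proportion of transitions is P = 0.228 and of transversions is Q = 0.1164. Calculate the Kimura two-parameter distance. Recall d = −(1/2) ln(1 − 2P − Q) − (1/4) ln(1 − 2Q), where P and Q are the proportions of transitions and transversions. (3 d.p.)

Under the Kimura two-parameter model, d = −½ ln(1 − 2P − Q) − ¼ ln(1 − 2Q).
1 − 2P − Q = 0.4276, giving −½ ln(0.4276) = 0.424784.
1 − 2Q = 0.7672, giving −¼ ln(0.7672) = 0.066252.
d = 0.424784 + 0.066252 = 0.491036.

0.491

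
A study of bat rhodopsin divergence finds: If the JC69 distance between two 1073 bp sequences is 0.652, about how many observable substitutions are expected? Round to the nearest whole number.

467

Invert JC69: p = (3/4)(1 − e^(−4d/3)) = 0.75 × (1 − e^(-0.869333)) = 0.75 × (1 − 0.419231) = 0.435577.
Expected differing sites = pL ≈ 0.435577 × 1073 = 467.374121 ≈ 467.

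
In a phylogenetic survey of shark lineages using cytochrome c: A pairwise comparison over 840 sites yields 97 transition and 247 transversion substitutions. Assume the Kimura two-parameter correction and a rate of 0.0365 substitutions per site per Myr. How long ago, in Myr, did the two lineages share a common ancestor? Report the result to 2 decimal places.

P = 97/840 ≈ 0.115476 and Q = 247/840 ≈ 0.294048.
Under the Kimura two-parameter model, d = −½ ln(1 − 2P − Q) − ¼ ln(1 − 2Q).
1 − 2P − Q = 0.475, giving −½ ln(0.475) = 0.372220.
1 − 2Q = 0.411904, giving −¼ ln(0.411904) = 0.221741.
d = 0.372220 + 0.221741 = 0.593961.
Under a molecular clock d = 2μt, so t = d/(2μ) = 0.593961 / (2 × 0.0365) = 8.14 Myr.

8.14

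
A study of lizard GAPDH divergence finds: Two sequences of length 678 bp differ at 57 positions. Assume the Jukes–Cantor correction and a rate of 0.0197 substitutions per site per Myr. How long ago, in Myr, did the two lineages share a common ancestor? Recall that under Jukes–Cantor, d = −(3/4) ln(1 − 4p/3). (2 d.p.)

2.26

p = 57/678 ≈ 0.084071.
d = −(3/4) ln(1 − 4p/3) = −0.75 ln(1 − 0.112095) = −0.75 ln(0.887905)
  = −0.75 × (-0.118891) = 0.089168 substitutions/site.
Under a molecular clock d = 2μt, so t = d/(2μ) = 0.089168 / (2 × 0.0197) = 2.26 Myr.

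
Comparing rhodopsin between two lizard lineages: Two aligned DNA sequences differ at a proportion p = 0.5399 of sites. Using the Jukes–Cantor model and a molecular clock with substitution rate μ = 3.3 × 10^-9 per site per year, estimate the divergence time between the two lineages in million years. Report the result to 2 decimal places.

144.60

d = −(3/4) ln(1 − 4p/3) = −0.75 ln(1 − 0.719867) = −0.75 ln(0.280133)
  = −0.75 × (-1.272491) = 0.954368 substitutions/site.
Under a molecular clock d = 2μt, so t = d/(2μ) = 0.954368 / (2 × 3.3 × 10^-9) = 144.60 million years.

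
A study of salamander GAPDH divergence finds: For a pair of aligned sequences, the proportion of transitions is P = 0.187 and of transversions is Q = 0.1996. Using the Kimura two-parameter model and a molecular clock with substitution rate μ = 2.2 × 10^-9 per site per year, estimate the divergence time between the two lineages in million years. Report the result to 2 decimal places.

125.81

Under the Kimura two-parameter model, d = −½ ln(1 − 2P − Q) − ¼ ln(1 − 2Q).
1 − 2P − Q = 0.4264, giving −½ ln(0.4264) = 0.426189.
1 − 2Q = 0.6008, giving −¼ ln(0.6008) = 0.127373.
d = 0.426189 + 0.127373 = 0.553562.
Under a molecular clock d = 2μt, so t = d/(2μ) = 0.553562 / (2 × 2.2 × 10^-9) = 125.81 million years.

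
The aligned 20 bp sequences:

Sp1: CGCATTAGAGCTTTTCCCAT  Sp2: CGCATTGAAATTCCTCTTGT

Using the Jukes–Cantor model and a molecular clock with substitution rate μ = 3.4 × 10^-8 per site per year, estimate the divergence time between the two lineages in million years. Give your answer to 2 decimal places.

The sequences differ at 9 of 20 sites (7, 8, 10, 11, 13, 14, 17, 18, 19), so p = 9/20 = 0.45.
d = −(3/4) ln(1 − 4p/3) = −0.75 ln(1 − 0.6) = −0.75 ln(0.4)
  = −0.75 × (-0.916291) = 0.687218 substitutions/site.
Under a molecular clock d = 2μt, so t = d/(2μ) = 0.687218 / (2 × 3.4 × 10^-8) = 10.11 million years.

10.11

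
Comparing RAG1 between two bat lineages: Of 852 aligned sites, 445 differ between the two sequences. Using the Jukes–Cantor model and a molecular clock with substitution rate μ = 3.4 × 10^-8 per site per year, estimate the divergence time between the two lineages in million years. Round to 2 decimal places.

13.15

p = 445/852 ≈ 0.5223.
d = −(3/4) ln(1 − 4p/3) = −0.75 ln(1 − 0.6964) = −0.75 ln(0.3036)
  = −0.75 × (-1.192044) = 0.894033 substitutions/site.
Under a molecular clock d = 2μt, so t = d/(2μ) = 0.894033 / (2 × 3.4 × 10^-8) = 13.15 million years.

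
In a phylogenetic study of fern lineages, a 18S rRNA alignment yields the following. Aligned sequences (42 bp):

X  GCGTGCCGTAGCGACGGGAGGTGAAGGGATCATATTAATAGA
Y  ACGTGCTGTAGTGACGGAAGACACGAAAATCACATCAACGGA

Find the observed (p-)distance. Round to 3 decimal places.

0.381

The sequences differ at 16 of 42 positions.
p = 16/42 = 0.380952… ≈ 0.381 (to 3 d.p.).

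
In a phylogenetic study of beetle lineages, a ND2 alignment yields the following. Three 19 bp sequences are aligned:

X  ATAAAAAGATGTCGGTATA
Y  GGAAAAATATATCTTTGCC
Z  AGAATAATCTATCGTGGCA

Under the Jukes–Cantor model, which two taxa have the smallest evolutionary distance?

Y and Z

X–Y: 9/19 differ, p = 0.474, d = 0.749.
X–Z: 9/19 differ, p = 0.474, d = 0.749.
Y–Z: 6/19 differ, p = 0.316, d = 0.410.
The smallest distance is between Y and Z.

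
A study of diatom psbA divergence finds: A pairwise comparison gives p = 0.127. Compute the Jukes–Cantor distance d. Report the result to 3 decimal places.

d = −(3/4) ln(1 − 4p/3) = −0.75 ln(1 − 0.169333) = −0.75 ln(0.830667)
  = −0.75 × (-0.185526) = 0.139145 substitutions/site.

0.139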